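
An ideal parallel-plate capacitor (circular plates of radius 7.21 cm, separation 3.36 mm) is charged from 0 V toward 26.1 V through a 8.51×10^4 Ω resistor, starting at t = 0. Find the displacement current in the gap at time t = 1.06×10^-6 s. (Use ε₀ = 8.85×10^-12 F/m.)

With C = ε₀A/d = (8.85×10^-12)(0.01633)/(3.36×10^-3) = 4.301×10^-11 F, the time constant is τ = RC = 3.660×10^-6 s, so t/τ = 0.2896 and e^(−t/τ) = 0.7486.
I_d = I_cond = (V₀/R) e^(−t/τ) = (3.067×10^-4)(0.7486) = 2.30×10^-4 A.

2.30×10^-4 A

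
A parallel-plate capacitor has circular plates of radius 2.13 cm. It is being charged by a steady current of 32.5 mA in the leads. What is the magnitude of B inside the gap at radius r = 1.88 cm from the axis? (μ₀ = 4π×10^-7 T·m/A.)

No conduction current crosses the gap, so I_d there equals the 0.0325 A in the leads.
An Ampèrian loop of radius r encloses a fraction (r/R)² of I_d. Then B·2πr = μ₀ I_d (r/R)², giving B = μ₀ I_d r/(2πR²) = 2.69×10^-7 T.

2.69×10^-7 T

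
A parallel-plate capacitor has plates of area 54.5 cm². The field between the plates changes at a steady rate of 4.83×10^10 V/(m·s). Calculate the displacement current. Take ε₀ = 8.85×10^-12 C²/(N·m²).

The displacement current is ε₀ times dΦ_E/dt = ε₀ A dE/dt = (8.85×10^-12)(5.45×10^-3)(4.83×10^10) = 2.33×10^-3 A.

2.33×10^-3 A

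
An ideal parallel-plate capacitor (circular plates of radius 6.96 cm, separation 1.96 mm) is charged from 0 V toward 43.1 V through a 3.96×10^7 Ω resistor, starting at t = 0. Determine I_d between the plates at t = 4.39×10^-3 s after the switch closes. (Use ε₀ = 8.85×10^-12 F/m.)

C = ε₀A/d = (8.85×10^-12)(0.01522)/(1.96×10^-3) = 6.872×10^-11 F and τ = RC = 2.721×10^-3 s. I_d in the gap equals the RC charging current.
I_d(t) = (V₀/R) e^(−t/τ) = 1.088×10^-6 · e^(−1.613) = 2.17×10^-7 A.

2.17×10^-7 A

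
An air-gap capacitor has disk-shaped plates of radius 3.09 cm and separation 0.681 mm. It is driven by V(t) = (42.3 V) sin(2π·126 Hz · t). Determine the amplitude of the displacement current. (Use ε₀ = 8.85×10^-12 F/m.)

(dE/dt)_max = V₀ω/d = 4.918×10^7 V/(m·s); ω = 2πf = 791.7 rad/s.
I_d,max = ε₀ A (dE/dt)_max = (8.85×10^-12)(3.000×10^-3)(4.918×10^7) = 1.31×10^-6 A.

1.31×10^-6 A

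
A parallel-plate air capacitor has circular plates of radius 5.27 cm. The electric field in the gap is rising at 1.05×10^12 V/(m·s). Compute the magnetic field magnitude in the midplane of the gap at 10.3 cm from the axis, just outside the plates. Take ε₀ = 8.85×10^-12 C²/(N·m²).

Total displacement current: I_d = ε₀(πR²)(dE/dt) = (8.85×10^-12)(8.725×10^-3)(1.05×10^12) = 0.08108 A.
Outside the plates the loop encloses all of I_d, so B·2πr = μ₀ I_d and B = 1.57×10^-7 T.

1.57×10^-7 T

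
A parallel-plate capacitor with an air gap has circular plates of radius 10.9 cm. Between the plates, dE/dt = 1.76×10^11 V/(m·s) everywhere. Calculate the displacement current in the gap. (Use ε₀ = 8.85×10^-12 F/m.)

I_d = ε₀ A (dE/dt) = (8.85×10^-12)(0.03733 m²)(1.76×10^11) = 0.0581 A.

0.0581 A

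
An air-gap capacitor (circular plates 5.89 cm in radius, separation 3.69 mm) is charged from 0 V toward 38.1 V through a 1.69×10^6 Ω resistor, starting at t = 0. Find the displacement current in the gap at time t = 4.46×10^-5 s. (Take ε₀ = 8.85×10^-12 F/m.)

C = ε₀A/d = (8.85×10^-12)(0.01090)/(3.69×10^-3) = 2.614×10^-11 F, so τ = RC = 4.418×10^-5 s.
The conduction current is I(t) = (V₀/R) e^(−t/τ), and the displacement current between the plates equals it.
t/τ = 1.010; I_d = (38.1/1.69×10^6) · e^(−1.010) = (2.254×10^-5)(0.3642) = 8.21×10^-6 A.

8.21×10^-6 A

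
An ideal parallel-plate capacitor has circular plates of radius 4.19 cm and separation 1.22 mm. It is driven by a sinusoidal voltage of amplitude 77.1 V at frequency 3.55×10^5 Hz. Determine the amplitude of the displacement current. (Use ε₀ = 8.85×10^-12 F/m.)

The displacement current equals the conduction current C dV/dt, which peaks at C V₀ ω.
With C = ε₀A/d = (8.85×10^-12)(5.515×10^-3)/(1.22×10^-3) = 4.001×10^-11 F and ω = 2πf = 2.231×10^6 rad/s, I_d,max = (4.001×10^-11)(77.1)(2.231×10^6) = 6.88×10^-3 A.

6.88×10^-3 A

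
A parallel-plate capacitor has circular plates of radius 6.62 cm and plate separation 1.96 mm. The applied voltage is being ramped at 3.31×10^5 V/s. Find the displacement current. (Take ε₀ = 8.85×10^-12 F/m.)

C = ε₀A/d = (8.85×10^-12)(0.01377)/(1.96×10^-3) = 6.218×10^-11 F.
I_d = C dV/dt = (6.218×10^-11)(3.31×10^5) = 2.06×10^-5 A.

2.06×10^-5 A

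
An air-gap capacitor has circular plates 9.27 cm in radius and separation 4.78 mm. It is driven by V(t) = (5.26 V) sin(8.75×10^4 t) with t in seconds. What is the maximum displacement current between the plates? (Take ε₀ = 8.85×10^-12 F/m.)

C = ε₀A/d = (8.85×10^-12)(0.02700)/(4.78×10^-3) = 4.999×10^-11 F; ω = 8.75×10^4 rad/s.
I_d = C dV/dt, so |I_d|_max = C V₀ ω = (4.999×10^-11)(5.26)(8.75×10^4) = 2.30×10^-5 A.

2.30×10^-5 A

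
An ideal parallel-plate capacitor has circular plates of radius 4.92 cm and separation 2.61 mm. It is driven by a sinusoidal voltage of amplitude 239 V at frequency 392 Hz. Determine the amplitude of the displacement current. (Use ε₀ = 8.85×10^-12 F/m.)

1.52×10^-5 A

C = ε₀A/d = (8.85×10^-12)(7.605×10^-3)/(2.61×10^-3) = 2.579×10^-11 F; ω = 2πf = 2463 rad/s.
I_d = C dV/dt, so |I_d|_max = C V₀ ω = (2.579×10^-11)(239)(2463) = 1.52×10^-5 A.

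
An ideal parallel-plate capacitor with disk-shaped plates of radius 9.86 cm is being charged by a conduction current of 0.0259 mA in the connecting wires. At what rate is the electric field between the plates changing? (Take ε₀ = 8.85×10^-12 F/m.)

9.58×10^7 V/(m·s)

Charge continuity gives I_d = I = 2.59×10^-5 A between the plates.
Then dE/dt = I_d/(ε₀A) = 9.58×10^7 V/(m·s).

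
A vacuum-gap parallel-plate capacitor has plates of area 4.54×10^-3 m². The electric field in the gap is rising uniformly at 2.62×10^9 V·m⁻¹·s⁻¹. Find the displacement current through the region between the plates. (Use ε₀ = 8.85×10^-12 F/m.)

1.05×10^-4 A

With a uniform field, Φ_E = EA, so I_d = ε₀ A dE/dt = 1.05×10^-4 A.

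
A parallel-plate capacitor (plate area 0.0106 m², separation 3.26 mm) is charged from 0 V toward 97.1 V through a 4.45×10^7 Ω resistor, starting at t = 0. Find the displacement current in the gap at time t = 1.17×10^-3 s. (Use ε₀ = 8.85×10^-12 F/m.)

C = ε₀A/d = (8.85×10^-12)(0.0106)/(3.26×10^-3) = 2.878×10^-11 F, so τ = RC = 1.281×10^-3 s.
The conduction current is I(t) = (V₀/R) e^(−t/τ), and the displacement current between the plates equals it.
t/τ = 0.9133; I_d = (97.1/4.45×10^7) · e^(−0.9133) = (2.182×10^-6)(0.4012) = 8.75×10^-7 A.

8.75×10^-7 A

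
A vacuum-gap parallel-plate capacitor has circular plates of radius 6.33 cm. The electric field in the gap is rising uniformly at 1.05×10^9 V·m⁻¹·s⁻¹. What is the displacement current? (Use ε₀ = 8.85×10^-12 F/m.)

1.17×10^-4 A

I_d = ε₀ A (dE/dt) = (8.85×10^-12)(0.01259 m²)(1.05×10^9) = 1.17×10^-4 A.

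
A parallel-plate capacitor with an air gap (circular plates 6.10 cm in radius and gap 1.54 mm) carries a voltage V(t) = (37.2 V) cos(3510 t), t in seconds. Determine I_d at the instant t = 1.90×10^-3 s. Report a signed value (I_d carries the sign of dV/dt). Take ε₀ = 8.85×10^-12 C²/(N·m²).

-3.30×10^-6 A

dE/dt = (V₀ω/d)·−sin(ωt) with ωt = 6.669 rad: (37.2)(3510)(-0.3763)/(1.54×10^-3) = -3.191×10^7 V/(m·s).
I_d = ε₀ A dE/dt = (8.85×10^-12)(0.01169)(-3.191×10^7) = -3.30×10^-6 A.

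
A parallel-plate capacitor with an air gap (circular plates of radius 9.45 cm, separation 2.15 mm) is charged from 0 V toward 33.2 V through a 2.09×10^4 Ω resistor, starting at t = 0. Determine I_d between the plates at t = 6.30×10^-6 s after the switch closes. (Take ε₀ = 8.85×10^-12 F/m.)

With C = ε₀A/d = (8.85×10^-12)(0.02806)/(2.15×10^-3) = 1.155×10^-10 F, the time constant is τ = RC = 2.414×10^-6 s, so t/τ = 2.610 and e^(−t/τ) = 0.07353.
I_d = I_cond = (V₀/R) e^(−t/τ) = (1.589×10^-3)(0.07353) = 1.17×10^-4 A.

1.17×10^-4 A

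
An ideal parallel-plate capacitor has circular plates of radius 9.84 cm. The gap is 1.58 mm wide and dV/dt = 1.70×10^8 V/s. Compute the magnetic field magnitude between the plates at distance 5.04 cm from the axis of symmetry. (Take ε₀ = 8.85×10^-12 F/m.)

With E = V/d, dE/dt = 1.076×10^11 V/(m·s) and πR² = 0.03042 m², giving I_d = ε₀ πR² dE/dt = 0.02897 A.
∮B·dl = μ₀ I_d,enc with I_d,enc = I_d r²/R² = 7.600×10^-3 A; so B = μ₀ I_d,enc/(2πr) = 3.02×10^-8 T.

3.02×10^-8 T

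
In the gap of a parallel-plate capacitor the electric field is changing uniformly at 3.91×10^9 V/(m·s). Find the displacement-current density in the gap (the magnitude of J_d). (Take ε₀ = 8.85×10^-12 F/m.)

The displacement-current density is ε₀ ∂E/∂t = (8.85×10^-12)(3.91×10^9) = 0.0346 A/m².

0.0346 A/m²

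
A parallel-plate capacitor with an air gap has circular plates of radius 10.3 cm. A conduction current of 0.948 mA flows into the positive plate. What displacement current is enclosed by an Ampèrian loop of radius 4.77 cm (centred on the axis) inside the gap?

Between the plates the displacement current equals the wire current: I_d = 0.948 mA = 9.48×10^-4 A.
Since J_d is uniform, the enclosed fraction is (r/R)² = 0.2145, giving I_d,enc = 2.03×10^-4 A.

2.03×10^-4 A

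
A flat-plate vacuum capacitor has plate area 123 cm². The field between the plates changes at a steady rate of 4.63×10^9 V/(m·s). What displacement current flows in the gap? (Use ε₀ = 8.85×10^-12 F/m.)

5.04×10^-4 A

I_d = ε₀ A (dE/dt) = (8.85×10^-12)(0.0123 m²)(4.63×10^9) = 5.04×10^-4 A.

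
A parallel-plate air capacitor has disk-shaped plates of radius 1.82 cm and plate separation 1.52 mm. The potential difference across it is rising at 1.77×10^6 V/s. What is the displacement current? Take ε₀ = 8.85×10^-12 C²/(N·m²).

C = ε₀A/d = (8.85×10^-12)(1.041×10^-3)/(1.52×10^-3) = 6.061×10^-12 F.
I_d = C dV/dt = (6.061×10^-12)(1.77×10^6) = 1.07×10^-5 A.

1.07×10^-5 A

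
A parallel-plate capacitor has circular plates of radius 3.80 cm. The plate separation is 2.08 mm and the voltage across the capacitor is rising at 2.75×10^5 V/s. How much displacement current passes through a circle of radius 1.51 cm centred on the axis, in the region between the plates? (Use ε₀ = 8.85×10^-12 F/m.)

8.38×10^-7 A

dE/dt = (dV/dt)/d = 1.322×10^8 V/(m·s); I_d = ε₀(πR²)(dE/dt) = (8.85×10^-12)(4.536×10^-3)(1.322×10^8) = 5.307×10^-6 A.
Since J_d is uniform, the enclosed fraction is (r/R)² = 0.1579, giving I_d,enc = 8.38×10^-7 A.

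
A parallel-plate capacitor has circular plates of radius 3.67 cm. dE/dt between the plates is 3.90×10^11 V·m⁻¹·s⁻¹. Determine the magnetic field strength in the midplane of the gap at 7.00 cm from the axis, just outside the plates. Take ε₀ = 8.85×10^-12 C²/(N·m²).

4.17×10^-8 T

I_d = ε₀ dΦ_E/dt = ε₀ πR² (dE/dt) = (8.85×10^-12)(4.231×10^-3)(3.90×10^11) = 0.01460 A through the full plate area.
For r ≥ R the full I_d is enclosed: B = μ₀ I_d/(2πr) = (4π×10^-7)(0.01460)/(2π·0.0700) = 4.17×10^-8 T.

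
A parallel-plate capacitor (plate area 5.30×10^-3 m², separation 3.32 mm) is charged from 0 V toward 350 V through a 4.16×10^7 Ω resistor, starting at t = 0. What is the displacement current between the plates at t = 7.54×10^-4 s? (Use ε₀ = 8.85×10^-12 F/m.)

With C = ε₀A/d = (8.85×10^-12)(5.30×10^-3)/(3.32×10^-3) = 1.413×10^-11 F, the time constant is τ = RC = 5.878×10^-4 s, so t/τ = 1.283 and e^(−t/τ) = 0.2772.
I_d = I_cond = (V₀/R) e^(−t/τ) = (8.413×10^-6)(0.2772) = 2.33×10^-6 A.

2.33×10^-6 A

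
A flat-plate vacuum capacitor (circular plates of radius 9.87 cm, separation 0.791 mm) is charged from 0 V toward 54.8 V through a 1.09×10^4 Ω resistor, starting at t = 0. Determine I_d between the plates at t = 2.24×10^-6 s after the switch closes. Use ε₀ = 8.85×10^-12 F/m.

C = ε₀A/d = (8.85×10^-12)(0.03060)/(7.91×10^-4) = 3.424×10^-10 F and τ = RC = 3.732×10^-6 s. I_d in the gap equals the RC charging current.
I_d(t) = (V₀/R) e^(−t/τ) = 5.028×10^-3 · e^(−0.6002) = 2.76×10^-3 A.

2.76×10^-3 A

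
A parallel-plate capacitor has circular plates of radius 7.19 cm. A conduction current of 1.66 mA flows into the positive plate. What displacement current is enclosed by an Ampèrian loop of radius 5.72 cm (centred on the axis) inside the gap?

By continuity the displacement current in the gap matches the conduction current: I_d = 1.66×10^-3 A.
Through an area πr² the displacement current is I_d·(πr²/πR²) = I_d (r/R)² = 1.05×10^-3 A.

1.05×10^-3 A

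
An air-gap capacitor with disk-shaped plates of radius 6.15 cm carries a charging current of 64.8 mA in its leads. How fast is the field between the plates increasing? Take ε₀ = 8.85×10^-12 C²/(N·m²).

6.16×10^11 V/(m·s)

Charge continuity gives I_d = I = 0.0648 A between the plates.
Inverting I_d = ε₀ A dE/dt gives dE/dt = 0.0648 / (8.85×10^-12 · 0.01188) = 6.16×10^11 V/(m·s).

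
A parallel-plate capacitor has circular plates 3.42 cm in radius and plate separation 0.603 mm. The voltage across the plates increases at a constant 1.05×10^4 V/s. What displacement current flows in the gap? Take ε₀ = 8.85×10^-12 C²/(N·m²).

E = V/d so dE/dt = (dV/dt)/d = 1.741×10^7 V/(m·s), and I_d = ε₀ A dE/dt = (8.85×10^-12)(3.675×10^-3)(1.741×10^7) = 5.66×10^-7 A.

5.66×10^-7 A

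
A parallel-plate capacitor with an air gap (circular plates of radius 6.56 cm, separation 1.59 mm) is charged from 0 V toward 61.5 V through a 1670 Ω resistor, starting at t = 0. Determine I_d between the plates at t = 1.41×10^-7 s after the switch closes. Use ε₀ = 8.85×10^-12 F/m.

0.0120 A

C = ε₀A/d = (8.85×10^-12)(0.01352)/(1.59×10^-3) = 7.525×10^-11 F and τ = RC = 1.257×10^-7 s. I_d in the gap equals the RC charging current.
I_d(t) = (V₀/R) e^(−t/τ) = 0.03683 · e^(−1.122) = 0.0120 A.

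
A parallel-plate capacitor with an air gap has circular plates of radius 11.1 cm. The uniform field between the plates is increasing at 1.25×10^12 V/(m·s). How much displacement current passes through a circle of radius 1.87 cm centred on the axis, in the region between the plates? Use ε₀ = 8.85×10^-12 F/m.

0.0122 A

I_d = ε₀ dΦ_E/dt = ε₀ πR² (dE/dt) = (8.85×10^-12)(0.03871)(1.25×10^12) = 0.4282 A through the full plate area.
The field is uniform, so I_d,enc = I_d (r/R)² = (0.4282)(1.87/11.1)² = 0.0122 A.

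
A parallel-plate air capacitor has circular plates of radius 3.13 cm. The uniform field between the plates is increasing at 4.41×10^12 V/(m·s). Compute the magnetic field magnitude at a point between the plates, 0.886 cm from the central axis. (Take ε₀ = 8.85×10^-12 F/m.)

Total displacement current: I_d = ε₀(πR²)(dE/dt) = (8.85×10^-12)(3.078×10^-3)(4.41×10^12) = 0.1201 A.
An Ampèrian loop of radius r encloses a fraction (r/R)² of I_d. Then B·2πr = μ₀ I_d (r/R)², giving B = μ₀ I_d r/(2πR²) = 2.17×10^-7 T.

2.17×10^-7 T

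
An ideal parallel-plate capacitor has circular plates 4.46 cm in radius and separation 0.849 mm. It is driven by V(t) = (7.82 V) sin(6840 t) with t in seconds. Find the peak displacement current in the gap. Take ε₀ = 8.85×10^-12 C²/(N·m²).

C = ε₀A/d = (8.85×10^-12)(6.249×10^-3)/(8.49×10^-4) = 6.514×10^-11 F; ω = 6840 rad/s.
I_d = C dV/dt, so |I_d|_max = C V₀ ω = (6.514×10^-11)(7.82)(6840) = 3.48×10^-6 A.

3.48×10^-6 A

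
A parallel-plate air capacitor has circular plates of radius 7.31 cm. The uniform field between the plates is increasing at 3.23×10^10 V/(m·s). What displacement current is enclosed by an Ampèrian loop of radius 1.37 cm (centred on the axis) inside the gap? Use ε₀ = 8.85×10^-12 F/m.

1.69×10^-4 A

I_d = ε₀ dΦ_E/dt = ε₀ πR² (dE/dt) = (8.85×10^-12)(0.01679)(3.23×10^10) = 4.800×10^-3 A through the full plate area.
Since J_d is uniform, the enclosed fraction is (r/R)² = 0.03512, giving I_d,enc = 1.69×10^-4 A.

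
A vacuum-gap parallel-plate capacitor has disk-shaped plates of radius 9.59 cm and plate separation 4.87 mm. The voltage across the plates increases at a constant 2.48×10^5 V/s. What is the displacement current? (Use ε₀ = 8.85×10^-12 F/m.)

C = ε₀A/d = (8.85×10^-12)(0.02889)/(4.87×10^-3) = 5.250×10^-11 F.
I_d = C dV/dt = (5.250×10^-11)(2.48×10^5) = 1.30×10^-5 A.

1.30×10^-5 A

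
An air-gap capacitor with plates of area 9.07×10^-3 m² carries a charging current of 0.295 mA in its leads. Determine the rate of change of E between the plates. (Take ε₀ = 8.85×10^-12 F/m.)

The displacement current between the plates equals the conduction current, I_d = 0.295 mA.
Then dE/dt = I_d/(ε₀A) = 3.68×10^9 V/(m·s).

3.68×10^9 V/(m·s)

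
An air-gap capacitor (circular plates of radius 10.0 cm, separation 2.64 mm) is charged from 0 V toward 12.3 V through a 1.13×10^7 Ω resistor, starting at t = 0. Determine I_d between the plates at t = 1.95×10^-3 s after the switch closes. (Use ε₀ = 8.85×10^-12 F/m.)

2.11×10^-7 A

With C = ε₀A/d = (8.85×10^-12)(0.03142)/(2.64×10^-3) = 1.053×10^-10 F, the time constant is τ = RC = 1.190×10^-3 s, so t/τ = 1.639 and e^(−t/τ) = 0.1942.
I_d = I_cond = (V₀/R) e^(−t/τ) = (1.088×10^-6)(0.1942) = 2.11×10^-7 A.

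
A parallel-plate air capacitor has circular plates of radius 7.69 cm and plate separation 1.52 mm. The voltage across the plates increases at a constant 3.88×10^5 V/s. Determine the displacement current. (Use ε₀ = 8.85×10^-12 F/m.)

4.20×10^-5 A

The displacement current equals the charging current C dV/dt. With C = ε₀A/d = (8.85×10^-12)(0.01858)/(1.52×10^-3) = 1.082×10^-10 F, I_d = (1.082×10^-10)(3.88×10^5) = 4.20×10^-5 A.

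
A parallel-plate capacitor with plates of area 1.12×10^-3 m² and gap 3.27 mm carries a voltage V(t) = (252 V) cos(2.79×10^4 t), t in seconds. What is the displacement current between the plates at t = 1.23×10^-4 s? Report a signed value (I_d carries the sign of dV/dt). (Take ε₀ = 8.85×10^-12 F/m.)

dV/dt = (252)(2.79×10^4)·−sin(3.4317) = 2.011×10^6 V/s.
I_d = C dV/dt with C = ε₀A/d = (8.85×10^-12)(1.12×10^-3)/(3.27×10^-3) = 3.031×10^-12 F, so I_d = (3.031×10^-12)(2.011×10^6) = 6.10×10^-6 A.

6.10×10^-6 A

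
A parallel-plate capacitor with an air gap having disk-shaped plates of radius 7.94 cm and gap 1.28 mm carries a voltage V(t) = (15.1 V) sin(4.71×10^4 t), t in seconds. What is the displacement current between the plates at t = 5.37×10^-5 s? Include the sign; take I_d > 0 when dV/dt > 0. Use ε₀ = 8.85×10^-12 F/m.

dE/dt = (V₀ω/d)·cos(ωt) with ωt = 2.52927 rad: (15.1)(4.71×10^4)(-0.8183)/(1.28×10^-3) = -4.547×10^8 V/(m·s).
I_d = ε₀ A dE/dt = (8.85×10^-12)(0.01981)(-4.547×10^8) = -7.97×10^-5 A.

-7.97×10^-5 A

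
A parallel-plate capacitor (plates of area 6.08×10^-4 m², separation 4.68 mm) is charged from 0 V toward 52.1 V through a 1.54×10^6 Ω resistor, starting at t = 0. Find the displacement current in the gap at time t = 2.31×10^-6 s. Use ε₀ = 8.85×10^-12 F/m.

9.18×10^-6 A

With C = ε₀A/d = (8.85×10^-12)(6.08×10^-4)/(4.68×10^-3) = 1.150×10^-12 F, the time constant is τ = RC = 1.771×10^-6 s, so t/τ = 1.304 and e^(−t/τ) = 0.2714.
I_d = I_cond = (V₀/R) e^(−t/τ) = (3.383×10^-5)(0.2714) = 9.18×10^-6 A.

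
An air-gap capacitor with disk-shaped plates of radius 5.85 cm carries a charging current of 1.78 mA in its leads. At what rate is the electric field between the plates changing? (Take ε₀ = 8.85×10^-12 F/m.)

1.87×10^10 V/(m·s)

By continuity, I_d in the gap equals the 1.78 mA flowing in the wire.
Then dE/dt = I_d/(ε₀A) = 1.87×10^10 V/(m·s).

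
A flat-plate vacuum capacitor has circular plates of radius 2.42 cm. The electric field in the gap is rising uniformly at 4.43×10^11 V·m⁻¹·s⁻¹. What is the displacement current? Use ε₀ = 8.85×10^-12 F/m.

7.21×10^-3 A

The displacement current is ε₀ times dΦ_E/dt = ε₀ A dE/dt = (8.85×10^-12)(1.840×10^-3)(4.43×10^11) = 7.21×10^-3 A.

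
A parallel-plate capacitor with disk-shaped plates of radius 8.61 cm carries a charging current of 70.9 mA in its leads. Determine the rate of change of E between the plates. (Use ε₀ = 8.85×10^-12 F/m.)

Charge continuity gives I_d = I = 0.0709 A between the plates.
Since I_d = ε₀ A dE/dt, dE/dt = I_d/(ε₀A) = (0.0709)/((8.85×10^-12)(0.02329)) = 3.44×10^11 V/(m·s).

3.44×10^11 V/(m·s)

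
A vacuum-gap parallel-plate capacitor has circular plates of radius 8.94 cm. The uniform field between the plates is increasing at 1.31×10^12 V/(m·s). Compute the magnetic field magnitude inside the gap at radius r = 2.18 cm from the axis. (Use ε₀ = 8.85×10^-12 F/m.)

Through the whole plate area (πR² = 0.02511 m²), I_d = ε₀ πR² dE/dt = 0.2911 A.
∮B·dl = μ₀ I_d,enc with I_d,enc = I_d r²/R² = 0.01731 A; so B = μ₀ I_d,enc/(2πr) = 1.59×10^-7 T.

1.59×10^-7 T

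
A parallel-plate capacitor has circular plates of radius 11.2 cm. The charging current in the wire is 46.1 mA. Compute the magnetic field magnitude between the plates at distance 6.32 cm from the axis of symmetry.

Between the plates the displacement current equals the wire current: I_d = 46.1 mA = 0.0461 A.
For r < R the Ampère–Maxwell law gives B(2πr) = μ₀ I_d (r²/R²), so B = μ₀ I_d r/(2πR²) = (4π×10^-7)(0.0461)(0.0632)/(2π·0.112²) = 4.65×10^-8 T.

4.65×10^-8 T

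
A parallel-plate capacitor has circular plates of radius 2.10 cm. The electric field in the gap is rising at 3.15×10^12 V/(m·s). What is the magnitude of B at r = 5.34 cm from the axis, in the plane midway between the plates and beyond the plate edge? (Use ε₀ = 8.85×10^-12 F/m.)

I_d = ε₀ dΦ_E/dt = ε₀ πR² (dE/dt) = (8.85×10^-12)(1.385×10^-3)(3.15×10^12) = 0.03861 A through the full plate area.
With r > R the enclosed displacement current is the full I_d; B = μ₀ I_d / (2πr) = 1.45×10^-7 T.

1.45×10^-7 T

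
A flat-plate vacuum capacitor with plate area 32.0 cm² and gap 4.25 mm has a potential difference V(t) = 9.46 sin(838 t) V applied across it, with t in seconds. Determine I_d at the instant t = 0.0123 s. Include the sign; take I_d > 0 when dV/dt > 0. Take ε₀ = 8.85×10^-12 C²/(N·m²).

-3.36×10^-8 A

dE/dt = (V₀ω/d)·cos(ωt) with ωt = 10.3074 rad: (9.46)(838)(-0.6351)/(4.25×10^-3) = -1.185×10^6 V/(m·s).
I_d = ε₀ A dE/dt = (8.85×10^-12)(3.20×10^-3)(-1.185×10^6) = -3.36×10^-8 A.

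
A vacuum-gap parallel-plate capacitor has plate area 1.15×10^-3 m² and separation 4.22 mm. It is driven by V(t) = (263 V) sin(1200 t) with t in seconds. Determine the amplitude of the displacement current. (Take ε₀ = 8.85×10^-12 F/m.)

7.61×10^-7 A

(dE/dt)_max = V₀ω/d = 7.479×10^7 V/(m·s); ω = 1200 rad/s.
I_d,max = ε₀ A (dE/dt)_max = (8.85×10^-12)(1.15×10^-3)(7.479×10^7) = 7.61×10^-7 A.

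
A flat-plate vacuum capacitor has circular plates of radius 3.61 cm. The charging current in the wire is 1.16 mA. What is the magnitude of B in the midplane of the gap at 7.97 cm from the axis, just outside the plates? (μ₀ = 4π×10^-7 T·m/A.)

2.91×10^-9 T

Between the plates the displacement current equals the wire current: I_d = 1.16 mA = 1.16×10^-3 A.
Outside the plates the loop encloses all of I_d, so B·2πr = μ₀ I_d and B = 2.91×10^-9 T.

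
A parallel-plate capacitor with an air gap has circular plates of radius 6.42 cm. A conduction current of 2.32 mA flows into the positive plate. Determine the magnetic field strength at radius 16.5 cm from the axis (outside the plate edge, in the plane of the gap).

By continuity the displacement current in the gap matches the conduction current: I_d = 2.32×10^-3 A.
For r ≥ R the full I_d is enclosed: B = μ₀ I_d/(2πr) = (4π×10^-7)(2.32×10^-3)/(2π·0.165) = 2.81×10^-9 T.

2.81×10^-9 T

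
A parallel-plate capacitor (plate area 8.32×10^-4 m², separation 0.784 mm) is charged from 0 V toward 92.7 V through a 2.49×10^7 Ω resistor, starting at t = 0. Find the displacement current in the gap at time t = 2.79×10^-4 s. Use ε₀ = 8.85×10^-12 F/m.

1.13×10^-6 A

With C = ε₀A/d = (8.85×10^-12)(8.32×10^-4)/(7.84×10^-4) = 9.392×10^-12 F, the time constant is τ = RC = 2.339×10^-4 s, so t/τ = 1.193 and e^(−t/τ) = 0.3033.
I_d = I_cond = (V₀/R) e^(−t/τ) = (3.723×10^-6)(0.3033) = 1.13×10^-6 A.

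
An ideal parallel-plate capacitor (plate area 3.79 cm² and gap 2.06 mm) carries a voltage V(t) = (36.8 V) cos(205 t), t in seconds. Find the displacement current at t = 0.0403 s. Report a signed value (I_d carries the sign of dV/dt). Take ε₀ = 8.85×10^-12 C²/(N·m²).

dV/dt = (36.8)(205)·−sin(8.2615) = -6926 V/s.
I_d = C dV/dt with C = ε₀A/d = (8.85×10^-12)(3.79×10^-4)/(2.06×10^-3) = 1.628×10^-12 F, so I_d = (1.628×10^-12)(-6926) = -1.13×10^-8 A.

-1.13×10^-8 A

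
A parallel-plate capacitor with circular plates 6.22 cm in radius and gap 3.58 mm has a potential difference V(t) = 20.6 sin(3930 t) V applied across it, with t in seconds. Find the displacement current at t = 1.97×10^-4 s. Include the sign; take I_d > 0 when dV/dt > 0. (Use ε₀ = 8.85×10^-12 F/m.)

1.74×10^-6 A

dV/dt = (20.6)(3930)·cos(0.77421) = 5.788×10^4 V/s.
I_d = C dV/dt with C = ε₀A/d = (8.85×10^-12)(0.01215)/(3.58×10^-3) = 3.004×10^-11 F, so I_d = (3.004×10^-11)(5.788×10^4) = 1.74×10^-6 A.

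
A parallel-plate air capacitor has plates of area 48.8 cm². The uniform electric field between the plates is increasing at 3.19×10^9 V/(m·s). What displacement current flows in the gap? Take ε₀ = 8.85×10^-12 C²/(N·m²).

With a uniform field, Φ_E = EA, so I_d = ε₀ A dE/dt = 1.38×10^-4 A.

1.38×10^-4 A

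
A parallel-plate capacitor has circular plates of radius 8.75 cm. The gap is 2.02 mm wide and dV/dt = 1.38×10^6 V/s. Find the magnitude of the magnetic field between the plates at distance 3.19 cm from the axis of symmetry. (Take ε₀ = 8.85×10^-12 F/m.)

With E = V/d, dE/dt = 6.832×10^8 V/(m·s) and πR² = 0.02405 m², giving I_d = ε₀ πR² dE/dt = 1.454×10^-4 A.
An Ampèrian loop of radius r encloses a fraction (r/R)² of I_d. Then B·2πr = μ₀ I_d (r/R)², giving B = μ₀ I_d r/(2πR²) = 1.21×10^-10 T.

1.21×10^-10 T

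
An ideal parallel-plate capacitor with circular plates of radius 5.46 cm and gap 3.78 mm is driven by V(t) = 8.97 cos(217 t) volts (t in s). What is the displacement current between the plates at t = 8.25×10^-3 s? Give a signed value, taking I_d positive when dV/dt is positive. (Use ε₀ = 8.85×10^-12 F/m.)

-4.17×10^-8 A

C = ε₀A/d = (8.85×10^-12)(9.366×10^-3)/(3.78×10^-3) = 2.193×10^-11 F. dV/dt = V₀ω·−sin(ωt); at ωt = 1.79025 rad this factor is -0.9760.
I_d = C dV/dt = (2.193×10^-11)(8.97)(217)(-0.9760) = -4.17×10^-8 A.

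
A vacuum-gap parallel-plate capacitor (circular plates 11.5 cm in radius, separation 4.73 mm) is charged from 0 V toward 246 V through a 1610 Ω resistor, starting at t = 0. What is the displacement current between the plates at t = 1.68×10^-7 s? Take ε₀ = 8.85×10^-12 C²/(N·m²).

C = ε₀A/d = (8.85×10^-12)(0.04155)/(4.73×10^-3) = 7.774×10^-11 F, so τ = RC = 1.252×10^-7 s.
The conduction current is I(t) = (V₀/R) e^(−t/τ), and the displacement current between the plates equals it.
t/τ = 1.342; I_d = (246/1610) · e^(−1.342) = (0.1528)(0.2613) = 0.0399 A.

0.0399 A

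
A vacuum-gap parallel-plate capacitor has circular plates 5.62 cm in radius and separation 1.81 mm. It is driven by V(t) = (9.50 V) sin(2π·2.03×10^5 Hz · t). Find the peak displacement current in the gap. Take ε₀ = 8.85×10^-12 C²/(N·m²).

C = ε₀A/d = (8.85×10^-12)(9.923×10^-3)/(1.81×10^-3) = 4.852×10^-11 F; ω = 2πf = 1.275×10^6 rad/s.
I_d = C dV/dt, so |I_d|_max = C V₀ ω = (4.852×10^-11)(9.50)(1.275×10^6) = 5.88×10^-4 A.

5.88×10^-4 A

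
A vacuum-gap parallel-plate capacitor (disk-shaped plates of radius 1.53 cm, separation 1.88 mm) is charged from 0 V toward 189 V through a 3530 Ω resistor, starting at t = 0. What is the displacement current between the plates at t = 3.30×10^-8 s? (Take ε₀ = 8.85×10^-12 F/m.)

With C = ε₀A/d = (8.85×10^-12)(7.354×10^-4)/(1.88×10^-3) = 3.462×10^-12 F, the time constant is τ = RC = 1.222×10^-8 s, so t/τ = 2.700 and e^(−t/τ) = 0.06721.
I_d = I_cond = (V₀/R) e^(−t/τ) = (0.05354)(0.06721) = 3.60×10^-3 A.

3.60×10^-3 A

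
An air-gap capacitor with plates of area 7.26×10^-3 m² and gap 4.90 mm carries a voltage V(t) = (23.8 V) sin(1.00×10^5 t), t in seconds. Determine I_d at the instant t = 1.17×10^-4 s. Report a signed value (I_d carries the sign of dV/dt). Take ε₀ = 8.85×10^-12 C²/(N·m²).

C = ε₀A/d = (8.85×10^-12)(7.26×10^-3)/(4.90×10^-3) = 1.311×10^-11 F. dV/dt = V₀ω·cos(ωt); at ωt = 11.7 rad this factor is 0.6476.
I_d = C dV/dt = (1.311×10^-11)(23.8)(1.00×10^5)(0.6476) = 2.02×10^-5 A.

2.02×10^-5 A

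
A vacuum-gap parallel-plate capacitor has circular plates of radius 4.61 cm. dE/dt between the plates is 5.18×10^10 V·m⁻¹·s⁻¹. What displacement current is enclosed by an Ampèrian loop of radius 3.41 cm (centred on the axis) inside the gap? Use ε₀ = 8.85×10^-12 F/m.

Total displacement current: I_d = ε₀(πR²)(dE/dt) = (8.85×10^-12)(6.677×10^-3)(5.18×10^10) = 3.061×10^-3 A.
The field is uniform, so I_d,enc = I_d (r/R)² = (3.061×10^-3)(3.41/4.61)² = 1.67×10^-3 A.

1.67×10^-3 A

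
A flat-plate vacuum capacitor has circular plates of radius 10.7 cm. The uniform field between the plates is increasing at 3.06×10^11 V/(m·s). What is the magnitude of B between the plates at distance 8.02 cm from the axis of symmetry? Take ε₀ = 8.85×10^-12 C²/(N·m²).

Through the whole plate area (πR² = 0.03597 m²), I_d = ε₀ πR² dE/dt = 0.09741 A.
For r < R the Ampère–Maxwell law gives B(2πr) = μ₀ I_d (r²/R²), so B = μ₀ I_d r/(2πR²) = (4π×10^-7)(0.09741)(0.0802)/(2π·0.107²) = 1.36×10^-7 T.

1.36×10^-7 T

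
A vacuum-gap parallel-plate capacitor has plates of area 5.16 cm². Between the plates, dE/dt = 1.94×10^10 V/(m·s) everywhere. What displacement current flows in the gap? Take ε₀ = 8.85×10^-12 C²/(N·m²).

With a uniform field, Φ_E = EA, so I_d = ε₀ A dE/dt = 8.86×10^-5 A.

8.86×10^-5 A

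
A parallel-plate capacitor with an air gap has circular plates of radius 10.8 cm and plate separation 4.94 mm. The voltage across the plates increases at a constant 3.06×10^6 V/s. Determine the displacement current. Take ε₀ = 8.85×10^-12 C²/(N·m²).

2.01×10^-4 A

C = ε₀A/d = (8.85×10^-12)(0.03664)/(4.94×10^-3) = 6.564×10^-11 F.
I_d = C dV/dt = (6.564×10^-11)(3.06×10^6) = 2.01×10^-4 A.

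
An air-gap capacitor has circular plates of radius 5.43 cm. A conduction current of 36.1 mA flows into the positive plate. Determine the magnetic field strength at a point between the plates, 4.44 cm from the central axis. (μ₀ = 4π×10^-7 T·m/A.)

Between the plates the displacement current equals the wire current: I_d = 36.1 mA = 0.0361 A.
∮B·dl = μ₀ I_d,enc with I_d,enc = I_d r²/R² = 0.02414 A; so B = μ₀ I_d,enc/(2πr) = 1.09×10^-7 T.

1.09×10^-7 T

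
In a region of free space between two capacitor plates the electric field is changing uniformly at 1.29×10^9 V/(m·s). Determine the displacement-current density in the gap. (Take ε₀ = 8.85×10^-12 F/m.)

The displacement-current density is ε₀ ∂E/∂t = (8.85×10^-12)(1.29×10^9) = 0.0114 A/m².

0.0114 A/m²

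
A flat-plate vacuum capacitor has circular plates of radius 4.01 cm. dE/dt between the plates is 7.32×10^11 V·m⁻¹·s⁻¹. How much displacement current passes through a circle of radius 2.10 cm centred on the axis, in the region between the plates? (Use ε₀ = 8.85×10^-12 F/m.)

I_d = ε₀ dΦ_E/dt = ε₀ πR² (dE/dt) = (8.85×10^-12)(5.052×10^-3)(7.32×10^11) = 0.03273 A through the full plate area.
Through an area πr² the displacement current is I_d·(πr²/πR²) = I_d (r/R)² = 8.98×10^-3 A.

8.98×10^-3 A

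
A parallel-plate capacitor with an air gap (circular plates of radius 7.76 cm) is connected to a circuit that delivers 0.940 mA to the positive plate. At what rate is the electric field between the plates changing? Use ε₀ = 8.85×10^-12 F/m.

Charge continuity gives I_d = I = 9.40×10^-4 A between the plates.
Inverting I_d = ε₀ A dE/dt gives dE/dt = 9.40×10^-4 / (8.85×10^-12 · 0.01892) = 5.61×10^9 V/(m·s).

5.61×10^9 V/(m·s)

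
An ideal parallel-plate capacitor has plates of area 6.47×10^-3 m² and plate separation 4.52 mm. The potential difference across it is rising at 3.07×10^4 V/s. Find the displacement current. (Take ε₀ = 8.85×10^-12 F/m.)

E = V/d so dE/dt = (dV/dt)/d = 6.792×10^6 V/(m·s), and I_d = ε₀ A dE/dt = (8.85×10^-12)(6.47×10^-3)(6.792×10^6) = 3.89×10^-7 A.

3.89×10^-7 A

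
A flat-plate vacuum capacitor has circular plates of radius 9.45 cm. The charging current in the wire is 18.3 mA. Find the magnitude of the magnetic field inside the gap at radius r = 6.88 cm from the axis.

2.82×10^-8 T

Between the plates the displacement current equals the wire current: I_d = 18.3 mA = 0.0183 A.
∮B·dl = μ₀ I_d,enc with I_d,enc = I_d r²/R² = 9.700×10^-3 A; so B = μ₀ I_d,enc/(2πr) = 2.82×10^-8 T.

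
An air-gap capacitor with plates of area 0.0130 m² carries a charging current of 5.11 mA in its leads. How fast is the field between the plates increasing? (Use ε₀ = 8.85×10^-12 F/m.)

The displacement current between the plates equals the conduction current, I_d = 5.11 mA.
Then dE/dt = I_d/(ε₀A) = 4.44×10^10 V/(m·s).

4.44×10^10 V/(m·s)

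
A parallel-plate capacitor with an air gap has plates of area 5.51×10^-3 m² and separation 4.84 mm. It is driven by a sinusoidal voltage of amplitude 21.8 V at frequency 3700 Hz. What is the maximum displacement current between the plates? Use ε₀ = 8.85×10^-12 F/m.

5.11×10^-6 A

(dE/dt)_max = V₀ω/d = 1.047×10^8 V/(m·s); ω = 2πf = 2.325×10^4 rad/s.
I_d,max = ε₀ A (dE/dt)_max = (8.85×10^-12)(5.51×10^-3)(1.047×10^8) = 5.11×10^-6 A.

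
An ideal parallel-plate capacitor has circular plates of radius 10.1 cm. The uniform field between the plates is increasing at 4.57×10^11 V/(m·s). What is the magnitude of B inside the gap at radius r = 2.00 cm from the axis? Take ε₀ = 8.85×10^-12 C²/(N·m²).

5.08×10^-8 T

Through the whole plate area (πR² = 0.03205 m²), I_d = ε₀ πR² dE/dt = 0.1296 A.
∮B·dl = μ₀ I_d,enc with I_d,enc = I_d r²/R² = 5.082×10^-3 A; so B = μ₀ I_d,enc/(2πr) = 5.08×10^-8 T.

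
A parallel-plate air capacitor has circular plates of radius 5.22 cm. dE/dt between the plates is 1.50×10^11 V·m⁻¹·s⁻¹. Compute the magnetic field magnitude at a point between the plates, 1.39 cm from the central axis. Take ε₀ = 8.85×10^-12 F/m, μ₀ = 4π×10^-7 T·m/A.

Through the whole plate area (πR² = 8.560×10^-3 m²), I_d = ε₀ πR² dE/dt = 0.01136 A.
For r < R the Ampère–Maxwell law gives B(2πr) = μ₀ I_d (r²/R²), so B = μ₀ I_d r/(2πR²) = (4π×10^-7)(0.01136)(0.0139)/(2π·0.0522²) = 1.16×10^-8 T.

1.16×10^-8 T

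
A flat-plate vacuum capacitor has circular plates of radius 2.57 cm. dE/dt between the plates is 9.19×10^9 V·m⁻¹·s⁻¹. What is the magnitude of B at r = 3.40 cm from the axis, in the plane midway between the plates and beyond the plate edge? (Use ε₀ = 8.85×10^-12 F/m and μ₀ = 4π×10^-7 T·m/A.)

9.93×10^-10 T

Through the whole plate area (πR² = 2.075×10^-3 m²), I_d = ε₀ πR² dE/dt = 1.688×10^-4 A.
With r > R the enclosed displacement current is the full I_d; B = μ₀ I_d / (2πr) = 9.93×10^-10 T.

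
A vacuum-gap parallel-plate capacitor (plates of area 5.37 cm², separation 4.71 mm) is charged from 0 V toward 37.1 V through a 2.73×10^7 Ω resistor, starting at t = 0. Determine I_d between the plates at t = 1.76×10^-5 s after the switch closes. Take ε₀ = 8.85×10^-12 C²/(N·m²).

C = ε₀A/d = (8.85×10^-12)(5.37×10^-4)/(4.71×10^-3) = 1.009×10^-12 F and τ = RC = 2.755×10^-5 s. I_d in the gap equals the RC charging current.
I_d(t) = (V₀/R) e^(−t/τ) = 1.359×10^-6 · e^(−0.6388) = 7.17×10^-7 A.

7.17×10^-7 A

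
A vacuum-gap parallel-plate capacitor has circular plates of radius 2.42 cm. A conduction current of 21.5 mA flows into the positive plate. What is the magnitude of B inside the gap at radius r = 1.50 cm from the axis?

Between the plates the displacement current equals the wire current: I_d = 21.5 mA = 0.0215 A.
An Ampèrian loop of radius r encloses a fraction (r/R)² of I_d. Then B·2πr = μ₀ I_d (r/R)², giving B = μ₀ I_d r/(2πR²) = 1.10×10^-7 T.

1.10×10^-7 T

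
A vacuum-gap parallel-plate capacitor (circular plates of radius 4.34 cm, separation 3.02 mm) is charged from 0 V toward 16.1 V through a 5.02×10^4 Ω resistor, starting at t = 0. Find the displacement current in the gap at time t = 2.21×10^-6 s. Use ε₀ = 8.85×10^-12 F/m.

With C = ε₀A/d = (8.85×10^-12)(5.917×10^-3)/(3.02×10^-3) = 1.734×10^-11 F, the time constant is τ = RC = 8.705×10^-7 s, so t/τ = 2.539 and e^(−t/τ) = 0.07895.
I_d = I_cond = (V₀/R) e^(−t/τ) = (3.207×10^-4)(0.07895) = 2.53×10^-5 A.

2.53×10^-5 A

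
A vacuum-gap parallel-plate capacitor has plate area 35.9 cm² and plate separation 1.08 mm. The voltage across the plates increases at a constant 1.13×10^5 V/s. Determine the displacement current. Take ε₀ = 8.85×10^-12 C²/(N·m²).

C = ε₀A/d = (8.85×10^-12)(3.59×10^-3)/(1.08×10^-3) = 2.942×10^-11 F.
I_d = C dV/dt = (2.942×10^-11)(1.13×10^5) = 3.32×10^-6 A.

3.32×10^-6 A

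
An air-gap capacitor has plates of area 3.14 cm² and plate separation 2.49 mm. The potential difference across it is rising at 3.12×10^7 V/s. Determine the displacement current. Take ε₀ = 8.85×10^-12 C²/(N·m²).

E = V/d so dE/dt = (dV/dt)/d = 1.253×10^10 V/(m·s), and I_d = ε₀ A dE/dt = (8.85×10^-12)(3.14×10^-4)(1.253×10^10) = 3.48×10^-5 A.

3.48×10^-5 A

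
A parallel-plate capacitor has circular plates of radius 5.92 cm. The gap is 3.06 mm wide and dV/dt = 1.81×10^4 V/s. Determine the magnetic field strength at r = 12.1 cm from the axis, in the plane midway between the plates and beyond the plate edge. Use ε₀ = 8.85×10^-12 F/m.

With E = V/d, dE/dt = 5.915×10^6 V/(m·s) and πR² = 0.01101 m², giving I_d = ε₀ πR² dE/dt = 5.763×10^-7 A.
For r ≥ R the full I_d is enclosed: B = μ₀ I_d/(2πr) = (4π×10^-7)(5.763×10^-7)/(2π·0.121) = 9.53×10^-13 T.

9.53×10^-13 T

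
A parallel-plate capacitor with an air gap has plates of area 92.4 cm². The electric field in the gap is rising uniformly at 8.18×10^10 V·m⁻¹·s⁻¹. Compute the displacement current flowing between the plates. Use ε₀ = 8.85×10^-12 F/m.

6.69×10^-3 A

I_d = ε₀ A (dE/dt) = (8.85×10^-12)(9.24×10^-3 m²)(8.18×10^10) = 6.69×10^-3 A.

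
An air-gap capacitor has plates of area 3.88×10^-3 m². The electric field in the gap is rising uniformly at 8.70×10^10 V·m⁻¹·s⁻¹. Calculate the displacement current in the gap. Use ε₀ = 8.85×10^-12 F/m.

2.99×10^-3 A

With a uniform field, Φ_E = EA, so I_d = ε₀ A dE/dt = 2.99×10^-3 A.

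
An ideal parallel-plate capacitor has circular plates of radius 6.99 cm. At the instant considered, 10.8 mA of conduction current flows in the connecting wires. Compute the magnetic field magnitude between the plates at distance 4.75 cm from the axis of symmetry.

No conduction current crosses the gap, so I_d there equals the 0.0108 A in the leads.
∮B·dl = μ₀ I_d,enc with I_d,enc = I_d r²/R² = 4.987×10^-3 A; so B = μ₀ I_d,enc/(2πr) = 2.10×10^-8 T.

2.10×10^-8 T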